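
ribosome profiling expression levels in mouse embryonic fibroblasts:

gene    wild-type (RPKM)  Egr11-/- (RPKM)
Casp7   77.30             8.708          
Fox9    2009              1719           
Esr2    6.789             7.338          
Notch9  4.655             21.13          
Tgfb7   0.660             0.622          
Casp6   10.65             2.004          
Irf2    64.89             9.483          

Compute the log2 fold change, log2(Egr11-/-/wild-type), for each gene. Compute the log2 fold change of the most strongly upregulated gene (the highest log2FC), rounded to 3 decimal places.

log2(8.708/77.30) = -3.150  (Casp7)
log2(1719/2009) = -0.225  (Fox9)
log2(7.338/6.789) = 0.112  (Esr2)
log2(21.13/4.655) = 2.182  (Notch9)
log2(0.622/0.660) = -0.086  (Tgfb7)
log2(2.004/10.65) = -2.410  (Casp6)
log2(9.483/64.89) = -2.775  (Irf2)
Notch9 is most strongly upregulated.

2.182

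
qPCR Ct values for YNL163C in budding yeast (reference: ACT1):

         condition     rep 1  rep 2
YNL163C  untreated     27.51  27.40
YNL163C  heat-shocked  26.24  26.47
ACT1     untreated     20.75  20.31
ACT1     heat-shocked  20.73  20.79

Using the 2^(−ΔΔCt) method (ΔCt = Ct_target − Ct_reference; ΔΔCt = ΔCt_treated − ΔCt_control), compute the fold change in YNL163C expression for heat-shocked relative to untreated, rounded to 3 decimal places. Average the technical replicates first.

Mean Ct: YNL163C untreated 27.455; YNL163C heat-shocked 26.355; ACT1 untreated 20.530; ACT1 heat-shocked 20.760
ΔCt(untreated) = 27.455 − 20.530 = 6.925
ΔCt(heat-shocked) = 26.355 − 20.760 = 5.595
ΔΔCt = 5.595 − 6.925 = -1.330
Fold change = 2^(−(-1.330)) = 2^1.330 = 2.5140

2.514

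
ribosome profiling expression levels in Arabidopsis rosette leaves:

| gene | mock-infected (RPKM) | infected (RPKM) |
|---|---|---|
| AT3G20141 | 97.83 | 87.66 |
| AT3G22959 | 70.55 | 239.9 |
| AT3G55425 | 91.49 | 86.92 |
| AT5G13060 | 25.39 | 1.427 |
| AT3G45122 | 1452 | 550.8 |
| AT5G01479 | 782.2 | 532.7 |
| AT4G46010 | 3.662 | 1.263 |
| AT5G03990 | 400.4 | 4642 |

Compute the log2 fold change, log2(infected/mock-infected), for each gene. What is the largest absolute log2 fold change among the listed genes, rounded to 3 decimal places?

4.153

log2(87.66/97.83) = -0.158  (AT3G20141)
log2(239.9/70.55) = 1.766  (AT3G22959)
log2(86.92/91.49) = -0.074  (AT3G55425)
log2(1.427/25.39) = -4.153  (AT5G13060)
log2(550.8/1452) = -1.398  (AT3G45122)
log2(532.7/782.2) = -0.554  (AT5G01479)
log2(1.263/3.662) = -1.536  (AT4G46010)
log2(4642/400.4) = 3.535  (AT5G03990)
The largest magnitude belongs to AT5G13060.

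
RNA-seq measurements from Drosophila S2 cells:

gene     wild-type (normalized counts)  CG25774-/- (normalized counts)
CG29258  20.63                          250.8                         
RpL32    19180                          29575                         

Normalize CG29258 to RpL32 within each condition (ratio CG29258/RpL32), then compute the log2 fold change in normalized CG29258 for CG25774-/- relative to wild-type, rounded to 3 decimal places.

2.979

CG29258/RpL32 (wild-type) = 20.63 / 19180 = 0.0010756
CG29258/RpL32 (CG25774-/-) = 250.8 / 29575 = 0.0084801
Fold change = 0.0084801 / 0.0010756 = 7.8841
log2(7.8841) = 2.9789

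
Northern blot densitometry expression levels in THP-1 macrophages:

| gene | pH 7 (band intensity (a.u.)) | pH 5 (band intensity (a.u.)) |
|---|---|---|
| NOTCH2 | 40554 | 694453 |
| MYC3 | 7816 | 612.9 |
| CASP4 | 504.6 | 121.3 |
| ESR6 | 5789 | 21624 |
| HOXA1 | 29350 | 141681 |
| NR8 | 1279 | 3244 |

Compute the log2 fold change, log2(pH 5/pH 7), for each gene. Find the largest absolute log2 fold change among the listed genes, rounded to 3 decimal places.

4.098

log2(694453/40554) = 4.098  (NOTCH2)
log2(612.9/7816) = -3.673  (MYC3)
log2(121.3/504.6) = -2.057  (CASP4)
log2(21624/5789) = 1.901  (ESR6)
log2(141681/29350) = 2.271  (HOXA1)
log2(3244/1279) = 1.343  (NR8)
The largest magnitude belongs to NOTCH2.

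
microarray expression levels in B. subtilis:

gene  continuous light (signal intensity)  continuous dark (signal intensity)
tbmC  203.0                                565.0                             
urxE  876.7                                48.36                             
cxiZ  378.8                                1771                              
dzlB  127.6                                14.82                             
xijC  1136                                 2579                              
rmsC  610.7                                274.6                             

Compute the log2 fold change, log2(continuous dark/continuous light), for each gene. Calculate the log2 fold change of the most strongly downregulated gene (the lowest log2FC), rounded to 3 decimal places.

-4.180

log2(565.0/203.0) = 1.477  (tbmC)
log2(48.36/876.7) = -4.180  (urxE)
log2(1771/378.8) = 2.225  (cxiZ)
log2(14.82/127.6) = -3.106  (dzlB)
log2(2579/1136) = 1.183  (xijC)
log2(274.6/610.7) = -1.153  (rmsC)
urxE is most strongly downregulated.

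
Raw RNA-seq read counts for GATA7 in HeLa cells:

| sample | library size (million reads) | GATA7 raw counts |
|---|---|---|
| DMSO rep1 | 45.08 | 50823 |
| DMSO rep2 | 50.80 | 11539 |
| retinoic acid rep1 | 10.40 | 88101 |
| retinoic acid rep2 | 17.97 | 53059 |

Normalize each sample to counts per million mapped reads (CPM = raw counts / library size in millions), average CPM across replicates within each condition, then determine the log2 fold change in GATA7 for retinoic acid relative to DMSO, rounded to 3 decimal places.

CPM(DMSO rep1) = 50823 / 45.08 = 1127.3957
CPM(DMSO rep2) = 11539 / 50.80 = 227.1457
CPM(retinoic acid rep1) = 88101 / 10.40 = 8471.2500
CPM(retinoic acid rep2) = 53059 / 17.97 = 2952.6433
mean CPM(DMSO) = 677.2707; mean CPM(retinoic acid) = 5711.9466
Fold change = 5711.9466 / 677.2707 = 8.43377
log2(8.43377) = 3.0762

3.076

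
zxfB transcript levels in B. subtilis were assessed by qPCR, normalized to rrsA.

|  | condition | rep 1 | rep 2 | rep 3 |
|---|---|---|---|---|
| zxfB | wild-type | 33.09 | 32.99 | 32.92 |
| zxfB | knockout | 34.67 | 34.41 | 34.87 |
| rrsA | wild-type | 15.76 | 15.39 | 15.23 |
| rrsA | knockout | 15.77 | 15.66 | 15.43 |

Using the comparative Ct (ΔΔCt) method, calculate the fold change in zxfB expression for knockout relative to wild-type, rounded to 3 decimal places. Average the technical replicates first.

Mean Ct: zxfB wild-type 33.000; zxfB knockout 34.650; rrsA wild-type 15.460; rrsA knockout 15.620
ΔCt(wild-type) = 33.000 − 15.460 = 17.540
ΔCt(knockout) = 34.650 − 15.620 = 19.030
ΔΔCt = 19.030 − 17.540 = 1.490
Fold change = 2^(−1.490) = 0.3560

0.356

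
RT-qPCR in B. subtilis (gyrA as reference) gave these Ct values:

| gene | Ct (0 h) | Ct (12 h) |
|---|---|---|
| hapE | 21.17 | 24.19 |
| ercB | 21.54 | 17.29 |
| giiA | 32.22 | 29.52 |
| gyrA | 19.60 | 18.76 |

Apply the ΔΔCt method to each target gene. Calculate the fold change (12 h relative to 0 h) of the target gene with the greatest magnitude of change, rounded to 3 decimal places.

hapE: ΔΔCt = (24.19−18.76) − (21.17−19.60) = 5.43 − 1.57 = 3.86; fold change = 2^-3.86 = 0.069
ercB: ΔΔCt = (17.29−18.76) − (21.54−19.60) = -1.47 − 1.94 = -3.41; fold change = 2^3.41 = 10.629
giiA: ΔΔCt = (29.52−18.76) − (32.22−19.60) = 10.76 − 12.62 = -1.86; fold change = 2^1.86 = 3.630
hapE has the largest |ΔΔCt| = 3.86.

0.069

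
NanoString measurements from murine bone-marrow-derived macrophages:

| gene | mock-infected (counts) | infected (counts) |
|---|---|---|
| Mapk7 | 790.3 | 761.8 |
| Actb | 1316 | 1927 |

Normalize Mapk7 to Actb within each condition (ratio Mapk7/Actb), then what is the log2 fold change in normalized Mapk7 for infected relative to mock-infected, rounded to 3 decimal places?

Mapk7/Actb (mock-infected) = 790.3 / 1316 = 0.60053
Mapk7/Actb (infected) = 761.8 / 1927 = 0.39533
Fold change = 0.39533 / 0.60053 = 0.6583
log2(0.6583) = -0.6032

-0.603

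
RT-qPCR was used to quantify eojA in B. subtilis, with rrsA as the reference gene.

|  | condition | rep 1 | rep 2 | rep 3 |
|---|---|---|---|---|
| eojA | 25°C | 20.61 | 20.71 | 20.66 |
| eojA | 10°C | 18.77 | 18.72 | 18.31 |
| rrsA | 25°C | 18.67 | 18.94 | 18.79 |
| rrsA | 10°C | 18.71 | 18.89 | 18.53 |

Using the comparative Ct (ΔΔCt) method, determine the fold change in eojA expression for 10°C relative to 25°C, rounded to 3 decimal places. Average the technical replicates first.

3.918

Mean Ct: eojA 25°C 20.660; eojA 10°C 18.600; rrsA 25°C 18.800; rrsA 10°C 18.710
ΔCt(25°C) = 20.660 − 18.800 = 1.860
ΔCt(10°C) = 18.600 − 18.710 = -0.110
ΔΔCt = -0.110 − 1.860 = -1.970
Fold change = 2^(−(-1.970)) = 2^1.970 = 3.9177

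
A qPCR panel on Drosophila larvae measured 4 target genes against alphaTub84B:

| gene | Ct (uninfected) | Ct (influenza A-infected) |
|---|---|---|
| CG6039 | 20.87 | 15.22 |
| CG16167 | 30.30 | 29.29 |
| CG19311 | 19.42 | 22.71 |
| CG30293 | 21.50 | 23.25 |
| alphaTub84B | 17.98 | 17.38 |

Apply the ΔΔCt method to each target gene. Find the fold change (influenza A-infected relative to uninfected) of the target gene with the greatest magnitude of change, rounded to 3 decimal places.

CG6039: ΔΔCt = (15.22−17.38) − (20.87−17.98) = -2.16 − 2.89 = -5.05; fold change = 2^5.05 = 33.128
CG16167: ΔΔCt = (29.29−17.38) − (30.30−17.98) = 11.91 − 12.32 = -0.41; fold change = 2^0.41 = 1.329
CG19311: ΔΔCt = (22.71−17.38) − (19.42−17.98) = 5.33 − 1.44 = 3.89; fold change = 2^-3.89 = 0.067
CG30293: ΔΔCt = (23.25−17.38) − (21.50−17.98) = 5.87 − 3.52 = 2.35; fold change = 2^-2.35 = 0.196
CG6039 has the largest |ΔΔCt| = 5.05.

33.128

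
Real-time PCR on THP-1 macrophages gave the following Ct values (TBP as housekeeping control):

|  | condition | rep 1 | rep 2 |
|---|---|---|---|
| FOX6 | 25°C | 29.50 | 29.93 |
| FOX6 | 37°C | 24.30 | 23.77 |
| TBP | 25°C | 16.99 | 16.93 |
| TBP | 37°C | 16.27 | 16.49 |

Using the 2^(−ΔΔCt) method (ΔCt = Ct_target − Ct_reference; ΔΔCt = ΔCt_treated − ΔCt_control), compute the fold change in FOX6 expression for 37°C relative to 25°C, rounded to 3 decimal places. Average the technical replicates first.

Mean Ct: FOX6 25°C 29.715; FOX6 37°C 24.035; TBP 25°C 16.960; TBP 37°C 16.380
ΔCt(25°C) = 29.715 − 16.960 = 12.755
ΔCt(37°C) = 24.035 − 16.380 = 7.655
ΔΔCt = 7.655 − 12.755 = -5.100
Fold change = 2^(−(-5.100)) = 2^5.100 = 34.2968

34.297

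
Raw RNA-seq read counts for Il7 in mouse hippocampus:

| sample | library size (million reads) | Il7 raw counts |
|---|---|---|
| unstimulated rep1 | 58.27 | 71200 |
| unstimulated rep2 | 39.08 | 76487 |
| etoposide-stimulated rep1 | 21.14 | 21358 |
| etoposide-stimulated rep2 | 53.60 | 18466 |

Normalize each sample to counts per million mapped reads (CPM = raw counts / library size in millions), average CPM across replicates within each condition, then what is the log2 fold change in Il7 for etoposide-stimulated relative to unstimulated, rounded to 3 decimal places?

CPM(unstimulated rep1) = 71200 / 58.27 = 1221.8981
CPM(unstimulated rep2) = 76487 / 39.08 = 1957.1904
CPM(etoposide-stimulated rep1) = 21358 / 21.14 = 1010.3122
CPM(etoposide-stimulated rep2) = 18466 / 53.60 = 344.5149
mean CPM(unstimulated) = 1589.5442; mean CPM(etoposide-stimulated) = 677.4136
Fold change = 677.4136 / 1589.5442 = 0.42617
log2(0.42617) = -1.2305

-1.231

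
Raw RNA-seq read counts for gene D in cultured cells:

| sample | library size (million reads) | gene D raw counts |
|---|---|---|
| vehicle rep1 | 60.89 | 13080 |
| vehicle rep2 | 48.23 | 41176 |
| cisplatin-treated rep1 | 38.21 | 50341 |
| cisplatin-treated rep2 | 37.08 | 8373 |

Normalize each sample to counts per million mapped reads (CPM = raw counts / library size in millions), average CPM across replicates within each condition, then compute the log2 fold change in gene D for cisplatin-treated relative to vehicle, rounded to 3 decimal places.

0.530

CPM(vehicle rep1) = 13080 / 60.89 = 214.8136
CPM(vehicle rep2) = 41176 / 48.23 = 853.7425
CPM(cisplatin-treated rep1) = 50341 / 38.21 = 1317.4823
CPM(cisplatin-treated rep2) = 8373 / 37.08 = 225.8091
mean CPM(vehicle) = 534.2780; mean CPM(cisplatin-treated) = 771.6457
Fold change = 771.6457 / 534.2780 = 1.44428
log2(1.44428) = 0.5303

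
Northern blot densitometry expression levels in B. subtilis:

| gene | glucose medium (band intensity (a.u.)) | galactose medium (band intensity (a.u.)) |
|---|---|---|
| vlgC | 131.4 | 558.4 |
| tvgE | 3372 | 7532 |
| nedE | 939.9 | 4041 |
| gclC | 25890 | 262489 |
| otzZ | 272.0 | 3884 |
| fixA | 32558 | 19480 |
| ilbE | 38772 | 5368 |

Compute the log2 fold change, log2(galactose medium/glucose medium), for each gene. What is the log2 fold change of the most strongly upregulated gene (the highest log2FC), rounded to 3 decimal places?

log2(558.4/131.4) = 2.087  (vlgC)
log2(7532/3372) = 1.159  (tvgE)
log2(4041/939.9) = 2.104  (nedE)
log2(262489/25890) = 3.342  (gclC)
log2(3884/272.0) = 3.836  (otzZ)
log2(19480/32558) = -0.741  (fixA)
log2(5368/38772) = -2.853  (ilbE)
otzZ is most strongly upregulated.

3.836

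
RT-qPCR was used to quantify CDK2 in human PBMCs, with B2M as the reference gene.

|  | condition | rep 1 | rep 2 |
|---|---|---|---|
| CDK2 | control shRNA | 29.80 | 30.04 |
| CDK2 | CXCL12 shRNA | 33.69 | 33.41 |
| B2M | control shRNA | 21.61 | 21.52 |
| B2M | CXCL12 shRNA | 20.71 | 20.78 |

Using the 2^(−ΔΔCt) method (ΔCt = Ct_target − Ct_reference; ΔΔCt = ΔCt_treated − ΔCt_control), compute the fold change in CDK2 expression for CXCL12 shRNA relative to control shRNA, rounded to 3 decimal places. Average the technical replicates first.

Mean Ct: CDK2 control shRNA 29.920; CDK2 CXCL12 shRNA 33.550; B2M control shRNA 21.565; B2M CXCL12 shRNA 20.745
ΔCt(control shRNA) = 29.920 − 21.565 = 8.355
ΔCt(CXCL12 shRNA) = 33.550 − 20.745 = 12.805
ΔΔCt = 12.805 − 8.355 = 4.450
Fold change = 2^(−4.450) = 0.0458

0.046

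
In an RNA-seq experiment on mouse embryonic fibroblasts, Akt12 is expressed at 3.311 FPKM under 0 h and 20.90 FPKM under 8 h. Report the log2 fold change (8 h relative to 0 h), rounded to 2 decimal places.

Fold change = 20.90 / 3.311 = 6.3123
log2(6.3123) = 2.658

2.66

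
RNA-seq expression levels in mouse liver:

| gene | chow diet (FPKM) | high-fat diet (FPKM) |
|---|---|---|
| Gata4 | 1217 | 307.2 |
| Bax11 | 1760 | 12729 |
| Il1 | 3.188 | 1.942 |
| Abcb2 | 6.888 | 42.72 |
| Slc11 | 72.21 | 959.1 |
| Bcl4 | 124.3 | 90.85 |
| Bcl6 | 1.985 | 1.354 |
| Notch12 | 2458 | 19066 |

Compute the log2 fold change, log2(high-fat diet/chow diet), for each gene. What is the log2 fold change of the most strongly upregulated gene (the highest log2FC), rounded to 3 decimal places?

log2(307.2/1217) = -1.986  (Gata4)
log2(12729/1760) = 2.854  (Bax11)
log2(1.942/3.188) = -0.715  (Il1)
log2(42.72/6.888) = 2.633  (Abcb2)
log2(959.1/72.21) = 3.731  (Slc11)
log2(90.85/124.3) = -0.452  (Bcl4)
log2(1.354/1.985) = -0.552  (Bcl6)
log2(19066/2458) = 2.955  (Notch12)
Slc11 is most strongly upregulated.

3.731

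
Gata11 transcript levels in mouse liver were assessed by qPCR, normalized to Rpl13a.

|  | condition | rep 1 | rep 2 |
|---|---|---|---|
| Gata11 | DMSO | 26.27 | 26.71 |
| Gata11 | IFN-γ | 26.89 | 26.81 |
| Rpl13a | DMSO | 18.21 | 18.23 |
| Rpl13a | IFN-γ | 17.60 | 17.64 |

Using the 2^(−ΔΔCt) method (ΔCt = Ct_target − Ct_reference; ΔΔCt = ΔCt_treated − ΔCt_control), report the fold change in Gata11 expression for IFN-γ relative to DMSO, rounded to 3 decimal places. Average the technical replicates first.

Mean Ct: Gata11 DMSO 26.490; Gata11 IFN-γ 26.850; Rpl13a DMSO 18.220; Rpl13a IFN-γ 17.620
ΔCt(DMSO) = 26.490 − 18.220 = 8.270
ΔCt(IFN-γ) = 26.850 − 17.620 = 9.230
ΔΔCt = 9.230 − 8.270 = 0.960
Fold change = 2^(−0.960) = 0.5141

0.514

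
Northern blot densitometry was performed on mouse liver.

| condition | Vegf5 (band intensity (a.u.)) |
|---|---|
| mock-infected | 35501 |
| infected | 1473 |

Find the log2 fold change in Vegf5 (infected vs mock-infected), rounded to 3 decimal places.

-4.591

Fold change = 1473 / 35501 = 0.0415
log2(0.0415) = -4.5910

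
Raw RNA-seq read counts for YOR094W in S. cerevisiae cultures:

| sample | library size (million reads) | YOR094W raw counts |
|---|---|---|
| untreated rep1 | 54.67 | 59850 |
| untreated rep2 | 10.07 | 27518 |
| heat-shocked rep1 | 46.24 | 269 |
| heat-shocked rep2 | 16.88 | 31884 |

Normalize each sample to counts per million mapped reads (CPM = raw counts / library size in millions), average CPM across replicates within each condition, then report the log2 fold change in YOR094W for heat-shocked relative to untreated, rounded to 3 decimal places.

-1.014

CPM(untreated rep1) = 59850 / 54.67 = 1094.7503
CPM(untreated rep2) = 27518 / 10.07 = 2732.6713
CPM(heat-shocked rep1) = 269 / 46.24 = 5.8175
CPM(heat-shocked rep2) = 31884 / 16.88 = 1888.8626
mean CPM(untreated) = 1913.7108; mean CPM(heat-shocked) = 947.3400
Fold change = 947.3400 / 1913.7108 = 0.49503
log2(0.49503) = -1.0144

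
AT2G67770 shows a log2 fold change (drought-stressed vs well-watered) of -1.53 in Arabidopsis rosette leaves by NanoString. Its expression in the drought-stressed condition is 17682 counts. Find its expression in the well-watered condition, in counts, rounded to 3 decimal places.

51063.112

Fold change = 2^(-1.53) = 0.3463
well-watered expression = 17682 / 0.3463 = 51063.112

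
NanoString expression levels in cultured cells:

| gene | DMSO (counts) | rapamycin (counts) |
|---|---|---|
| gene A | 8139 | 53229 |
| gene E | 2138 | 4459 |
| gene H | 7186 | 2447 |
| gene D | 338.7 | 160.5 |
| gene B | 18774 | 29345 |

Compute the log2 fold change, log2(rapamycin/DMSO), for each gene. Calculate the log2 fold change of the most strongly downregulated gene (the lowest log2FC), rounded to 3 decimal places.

-1.554

log2(53229/8139) = 2.709  (gene A)
log2(4459/2138) = 1.060  (gene E)
log2(2447/7186) = -1.554  (gene H)
log2(160.5/338.7) = -1.077  (gene D)
log2(29345/18774) = 0.644  (gene B)
gene H is most strongly downregulated.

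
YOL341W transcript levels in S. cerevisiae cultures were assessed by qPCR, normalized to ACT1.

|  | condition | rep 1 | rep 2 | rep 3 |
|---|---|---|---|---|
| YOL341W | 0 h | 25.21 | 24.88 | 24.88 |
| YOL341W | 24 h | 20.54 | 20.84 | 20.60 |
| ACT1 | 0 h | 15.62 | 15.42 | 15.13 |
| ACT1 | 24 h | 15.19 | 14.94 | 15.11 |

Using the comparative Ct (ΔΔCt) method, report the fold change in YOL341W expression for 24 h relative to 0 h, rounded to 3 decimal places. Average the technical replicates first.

16.223

Mean Ct: YOL341W 0 h 24.990; YOL341W 24 h 20.660; ACT1 0 h 15.390; ACT1 24 h 15.080
ΔCt(0 h) = 24.990 − 15.390 = 9.600
ΔCt(24 h) = 20.660 − 15.080 = 5.580
ΔΔCt = 5.580 − 9.600 = -4.020
Fold change = 2^(−(-4.020)) = 2^4.020 = 16.2234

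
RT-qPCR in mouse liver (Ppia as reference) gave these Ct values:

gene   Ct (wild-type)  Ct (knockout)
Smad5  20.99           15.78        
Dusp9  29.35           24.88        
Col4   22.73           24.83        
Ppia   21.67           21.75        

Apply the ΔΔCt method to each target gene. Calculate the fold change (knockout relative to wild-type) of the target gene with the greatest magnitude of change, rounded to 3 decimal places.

Smad5: ΔΔCt = (15.78−21.75) − (20.99−21.67) = -5.97 − (-0.68) = -5.29; fold change = 2^5.29 = 39.124
Dusp9: ΔΔCt = (24.88−21.75) − (29.35−21.67) = 3.13 − 7.68 = -4.55; fold change = 2^4.55 = 23.425
Col4: ΔΔCt = (24.83−21.75) − (22.73−21.67) = 3.08 − 1.06 = 2.02; fold change = 2^-2.02 = 0.247
Smad5 has the largest |ΔΔCt| = 5.29.

39.124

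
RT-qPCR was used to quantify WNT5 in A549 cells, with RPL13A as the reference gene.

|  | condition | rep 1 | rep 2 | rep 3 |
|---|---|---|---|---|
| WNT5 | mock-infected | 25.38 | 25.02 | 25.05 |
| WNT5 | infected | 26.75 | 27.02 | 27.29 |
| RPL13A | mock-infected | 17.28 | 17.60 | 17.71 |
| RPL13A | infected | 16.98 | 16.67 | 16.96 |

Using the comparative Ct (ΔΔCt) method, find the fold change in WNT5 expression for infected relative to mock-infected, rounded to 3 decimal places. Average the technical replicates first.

Mean Ct: WNT5 mock-infected 25.150; WNT5 infected 27.020; RPL13A mock-infected 17.530; RPL13A infected 16.870
ΔCt(mock-infected) = 25.150 − 17.530 = 7.620
ΔCt(infected) = 27.020 − 16.870 = 10.150
ΔΔCt = 10.150 − 7.620 = 2.530
Fold change = 2^(−2.530) = 0.1731

0.173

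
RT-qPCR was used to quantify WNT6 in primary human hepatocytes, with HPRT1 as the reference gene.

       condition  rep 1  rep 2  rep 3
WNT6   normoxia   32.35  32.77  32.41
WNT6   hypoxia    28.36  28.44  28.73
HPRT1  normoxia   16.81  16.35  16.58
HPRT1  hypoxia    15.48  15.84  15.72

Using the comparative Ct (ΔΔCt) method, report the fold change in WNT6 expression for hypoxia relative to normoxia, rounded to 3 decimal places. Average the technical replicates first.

8.574

Mean Ct: WNT6 normoxia 32.510; WNT6 hypoxia 28.510; HPRT1 normoxia 16.580; HPRT1 hypoxia 15.680
ΔCt(normoxia) = 32.510 − 16.580 = 15.930
ΔCt(hypoxia) = 28.510 − 15.680 = 12.830
ΔΔCt = 12.830 − 15.930 = -3.100
Fold change = 2^(−(-3.100)) = 2^3.100 = 8.5742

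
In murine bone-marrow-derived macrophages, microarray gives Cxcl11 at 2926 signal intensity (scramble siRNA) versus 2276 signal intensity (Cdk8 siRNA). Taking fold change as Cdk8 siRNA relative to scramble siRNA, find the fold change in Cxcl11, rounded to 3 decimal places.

0.778

Fold change = 2276 / 2926 = 0.7779
Cxcl11 is downregulated.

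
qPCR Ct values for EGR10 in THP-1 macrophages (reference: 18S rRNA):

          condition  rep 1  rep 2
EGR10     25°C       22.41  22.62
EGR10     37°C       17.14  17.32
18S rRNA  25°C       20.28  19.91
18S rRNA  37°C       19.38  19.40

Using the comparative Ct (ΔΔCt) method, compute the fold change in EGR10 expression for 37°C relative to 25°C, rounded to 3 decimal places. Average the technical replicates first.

23.918

Mean Ct: EGR10 25°C 22.515; EGR10 37°C 17.230; 18S rRNA 25°C 20.095; 18S rRNA 37°C 19.390
ΔCt(25°C) = 22.515 − 20.095 = 2.420
ΔCt(37°C) = 17.230 − 19.390 = -2.160
ΔΔCt = -2.160 − 2.420 = -4.580
Fold change = 2^(−(-4.580)) = 2^4.580 = 23.9176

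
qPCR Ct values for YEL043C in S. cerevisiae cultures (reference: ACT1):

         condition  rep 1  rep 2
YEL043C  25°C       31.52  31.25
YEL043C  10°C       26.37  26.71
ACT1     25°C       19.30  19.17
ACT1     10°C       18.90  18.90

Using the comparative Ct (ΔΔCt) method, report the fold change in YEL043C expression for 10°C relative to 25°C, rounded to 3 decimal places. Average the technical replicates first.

Mean Ct: YEL043C 25°C 31.385; YEL043C 10°C 26.540; ACT1 25°C 19.235; ACT1 10°C 18.900
ΔCt(25°C) = 31.385 − 19.235 = 12.150
ΔCt(10°C) = 26.540 − 18.900 = 7.640
ΔΔCt = 7.640 − 12.150 = -4.510
Fold change = 2^(−(-4.510)) = 2^4.510 = 22.7848

22.785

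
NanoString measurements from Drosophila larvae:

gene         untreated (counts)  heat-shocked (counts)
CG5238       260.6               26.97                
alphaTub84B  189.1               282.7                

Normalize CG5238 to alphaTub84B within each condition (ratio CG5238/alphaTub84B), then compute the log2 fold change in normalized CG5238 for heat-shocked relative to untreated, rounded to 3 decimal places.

CG5238/alphaTub84B (untreated) = 260.6 / 189.1 = 1.3781
CG5238/alphaTub84B (heat-shocked) = 26.97 / 282.7 = 0.095401
Fold change = 0.095401 / 1.3781 = 0.0692
log2(0.0692) = -3.8525

-3.853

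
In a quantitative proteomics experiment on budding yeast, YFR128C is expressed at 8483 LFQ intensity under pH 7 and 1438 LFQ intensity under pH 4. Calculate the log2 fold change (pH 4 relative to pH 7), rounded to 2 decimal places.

Fold change = 1438 / 8483 = 0.1695
log2(0.1695) = -2.561

-2.56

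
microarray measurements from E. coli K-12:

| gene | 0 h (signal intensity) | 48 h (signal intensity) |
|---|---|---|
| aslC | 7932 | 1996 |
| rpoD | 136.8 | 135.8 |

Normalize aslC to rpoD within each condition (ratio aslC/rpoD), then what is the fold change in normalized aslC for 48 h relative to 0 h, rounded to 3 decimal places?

0.253

aslC/rpoD (0 h) = 7932 / 136.8 = 57.982
aslC/rpoD (48 h) = 1996 / 135.8 = 14.698
Fold change = 14.698 / 57.982 = 0.2535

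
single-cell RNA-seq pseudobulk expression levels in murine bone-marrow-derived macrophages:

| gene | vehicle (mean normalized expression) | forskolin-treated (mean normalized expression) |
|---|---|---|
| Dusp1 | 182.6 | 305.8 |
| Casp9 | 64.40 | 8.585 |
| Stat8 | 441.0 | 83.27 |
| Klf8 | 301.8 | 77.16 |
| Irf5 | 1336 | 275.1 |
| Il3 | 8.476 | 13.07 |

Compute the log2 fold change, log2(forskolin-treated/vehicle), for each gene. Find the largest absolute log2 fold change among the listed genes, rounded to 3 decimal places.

2.907

log2(305.8/182.6) = 0.744  (Dusp1)
log2(8.585/64.40) = -2.907  (Casp9)
log2(83.27/441.0) = -2.405  (Stat8)
log2(77.16/301.8) = -1.968  (Klf8)
log2(275.1/1336) = -2.280  (Irf5)
log2(13.07/8.476) = 0.625  (Il3)
The largest magnitude belongs to Casp9.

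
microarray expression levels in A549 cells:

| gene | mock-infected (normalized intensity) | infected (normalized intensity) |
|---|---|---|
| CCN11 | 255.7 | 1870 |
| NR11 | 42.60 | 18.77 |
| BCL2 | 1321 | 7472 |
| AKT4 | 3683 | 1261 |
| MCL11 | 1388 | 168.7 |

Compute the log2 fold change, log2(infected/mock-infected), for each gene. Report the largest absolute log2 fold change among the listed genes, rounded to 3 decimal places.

log2(1870/255.7) = 2.871  (CCN11)
log2(18.77/42.60) = -1.182  (NR11)
log2(7472/1321) = 2.500  (BCL2)
log2(1261/3683) = -1.546  (AKT4)
log2(168.7/1388) = -3.040  (MCL11)
The largest magnitude belongs to MCL11.

3.040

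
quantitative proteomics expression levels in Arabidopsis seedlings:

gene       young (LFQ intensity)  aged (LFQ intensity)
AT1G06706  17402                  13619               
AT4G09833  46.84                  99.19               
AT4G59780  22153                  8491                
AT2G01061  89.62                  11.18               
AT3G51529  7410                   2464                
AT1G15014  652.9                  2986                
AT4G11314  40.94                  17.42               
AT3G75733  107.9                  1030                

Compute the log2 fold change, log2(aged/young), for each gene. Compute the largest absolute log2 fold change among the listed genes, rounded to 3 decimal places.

log2(13619/17402) = -0.354  (AT1G06706)
log2(99.19/46.84) = 1.082  (AT4G09833)
log2(8491/22153) = -1.383  (AT4G59780)
log2(11.18/89.62) = -3.003  (AT2G01061)
log2(2464/7410) = -1.588  (AT3G51529)
log2(2986/652.9) = 2.193  (AT1G15014)
log2(17.42/40.94) = -1.233  (AT4G11314)
log2(1030/107.9) = 3.255  (AT3G75733)
The largest magnitude belongs to AT3G75733.

3.255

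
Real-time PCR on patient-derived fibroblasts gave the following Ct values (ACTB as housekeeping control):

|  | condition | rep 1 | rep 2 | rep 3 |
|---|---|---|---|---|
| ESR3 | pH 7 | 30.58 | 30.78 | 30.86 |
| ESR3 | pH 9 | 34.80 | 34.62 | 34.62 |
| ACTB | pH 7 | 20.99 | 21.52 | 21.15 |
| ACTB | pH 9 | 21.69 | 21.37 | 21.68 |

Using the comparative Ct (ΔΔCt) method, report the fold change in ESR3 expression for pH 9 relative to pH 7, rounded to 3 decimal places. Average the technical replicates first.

0.084

Mean Ct: ESR3 pH 7 30.740; ESR3 pH 9 34.680; ACTB pH 7 21.220; ACTB pH 9 21.580
ΔCt(pH 7) = 30.740 − 21.220 = 9.520
ΔCt(pH 9) = 34.680 − 21.580 = 13.100
ΔΔCt = 13.100 − 9.520 = 3.580
Fold change = 2^(−3.580) = 0.0836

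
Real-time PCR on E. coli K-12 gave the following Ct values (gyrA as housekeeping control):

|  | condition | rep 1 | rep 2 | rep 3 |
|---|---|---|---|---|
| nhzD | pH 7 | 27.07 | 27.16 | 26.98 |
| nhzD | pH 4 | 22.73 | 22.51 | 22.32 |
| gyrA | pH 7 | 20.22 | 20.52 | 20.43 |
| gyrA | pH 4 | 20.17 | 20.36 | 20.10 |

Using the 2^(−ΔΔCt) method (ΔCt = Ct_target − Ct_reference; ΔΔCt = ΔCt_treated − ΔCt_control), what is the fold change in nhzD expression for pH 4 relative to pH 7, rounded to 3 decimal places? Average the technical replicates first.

20.678

Mean Ct: nhzD pH 7 27.070; nhzD pH 4 22.520; gyrA pH 7 20.390; gyrA pH 4 20.210
ΔCt(pH 7) = 27.070 − 20.390 = 6.680
ΔCt(pH 4) = 22.520 − 20.210 = 2.310
ΔΔCt = 2.310 − 6.680 = -4.370
Fold change = 2^(−(-4.370)) = 2^4.370 = 20.6776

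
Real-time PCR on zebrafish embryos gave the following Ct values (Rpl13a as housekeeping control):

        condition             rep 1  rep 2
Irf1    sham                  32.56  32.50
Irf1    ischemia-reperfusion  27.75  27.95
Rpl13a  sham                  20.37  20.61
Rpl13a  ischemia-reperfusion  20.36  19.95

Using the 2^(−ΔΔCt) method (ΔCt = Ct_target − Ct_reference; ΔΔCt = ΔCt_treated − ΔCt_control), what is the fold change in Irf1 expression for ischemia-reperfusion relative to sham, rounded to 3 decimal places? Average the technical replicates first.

20.322

Mean Ct: Irf1 sham 32.530; Irf1 ischemia-reperfusion 27.850; Rpl13a sham 20.490; Rpl13a ischemia-reperfusion 20.155
ΔCt(sham) = 32.530 − 20.490 = 12.040
ΔCt(ischemia-reperfusion) = 27.850 − 20.155 = 7.695
ΔΔCt = 7.695 − 12.040 = -4.345
Fold change = 2^(−(-4.345)) = 2^4.345 = 20.3224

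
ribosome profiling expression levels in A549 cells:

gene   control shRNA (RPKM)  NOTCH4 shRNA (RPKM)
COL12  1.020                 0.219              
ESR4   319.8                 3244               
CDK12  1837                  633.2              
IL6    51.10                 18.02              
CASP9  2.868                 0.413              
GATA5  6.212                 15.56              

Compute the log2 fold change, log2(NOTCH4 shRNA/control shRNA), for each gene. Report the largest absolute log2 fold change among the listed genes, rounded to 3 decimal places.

3.343

log2(0.219/1.020) = -2.220  (COL12)
log2(3244/319.8) = 3.343  (ESR4)
log2(633.2/1837) = -1.537  (CDK12)
log2(18.02/51.10) = -1.504  (IL6)
log2(0.413/2.868) = -2.796  (CASP9)
log2(15.56/6.212) = 1.325  (GATA5)
The largest magnitude belongs to ESR4.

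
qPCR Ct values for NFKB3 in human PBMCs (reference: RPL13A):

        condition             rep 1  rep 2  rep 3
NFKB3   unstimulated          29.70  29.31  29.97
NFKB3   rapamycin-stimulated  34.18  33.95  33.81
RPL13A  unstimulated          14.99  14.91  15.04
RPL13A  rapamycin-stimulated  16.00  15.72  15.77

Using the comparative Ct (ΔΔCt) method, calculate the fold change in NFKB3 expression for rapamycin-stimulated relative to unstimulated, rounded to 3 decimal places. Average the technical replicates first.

Mean Ct: NFKB3 unstimulated 29.660; NFKB3 rapamycin-stimulated 33.980; RPL13A unstimulated 14.980; RPL13A rapamycin-stimulated 15.830
ΔCt(unstimulated) = 29.660 − 14.980 = 14.680
ΔCt(rapamycin-stimulated) = 33.980 − 15.830 = 18.150
ΔΔCt = 18.150 − 14.680 = 3.470
Fold change = 2^(−3.470) = 0.0902

0.090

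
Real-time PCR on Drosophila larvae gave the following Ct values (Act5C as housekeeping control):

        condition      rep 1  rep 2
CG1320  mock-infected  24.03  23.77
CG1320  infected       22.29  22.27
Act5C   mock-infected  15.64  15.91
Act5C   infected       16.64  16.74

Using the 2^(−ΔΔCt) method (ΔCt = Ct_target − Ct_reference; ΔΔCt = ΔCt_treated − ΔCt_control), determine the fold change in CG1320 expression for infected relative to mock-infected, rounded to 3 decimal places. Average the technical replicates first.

5.796

Mean Ct: CG1320 mock-infected 23.900; CG1320 infected 22.280; Act5C mock-infected 15.775; Act5C infected 16.690
ΔCt(mock-infected) = 23.900 − 15.775 = 8.125
ΔCt(infected) = 22.280 − 16.690 = 5.590
ΔΔCt = 5.590 − 8.125 = -2.535
Fold change = 2^(−(-2.535)) = 2^2.535 = 5.7958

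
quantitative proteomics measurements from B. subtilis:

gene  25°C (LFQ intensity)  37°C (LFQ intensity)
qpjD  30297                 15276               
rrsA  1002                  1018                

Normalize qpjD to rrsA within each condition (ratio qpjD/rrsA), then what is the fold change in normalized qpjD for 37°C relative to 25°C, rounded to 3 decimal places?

0.496

qpjD/rrsA (25°C) = 30297 / 1002 = 30.237
qpjD/rrsA (37°C) = 15276 / 1018 = 15.006
Fold change = 15.006 / 30.237 = 0.4963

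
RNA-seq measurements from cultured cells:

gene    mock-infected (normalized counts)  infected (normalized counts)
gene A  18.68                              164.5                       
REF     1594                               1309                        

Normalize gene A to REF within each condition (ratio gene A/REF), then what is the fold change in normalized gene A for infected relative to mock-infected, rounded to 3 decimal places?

10.724

gene A/REF (mock-infected) = 18.68 / 1594 = 0.011719
gene A/REF (infected) = 164.5 / 1309 = 0.12567
Fold change = 0.12567 / 0.011719 = 10.7235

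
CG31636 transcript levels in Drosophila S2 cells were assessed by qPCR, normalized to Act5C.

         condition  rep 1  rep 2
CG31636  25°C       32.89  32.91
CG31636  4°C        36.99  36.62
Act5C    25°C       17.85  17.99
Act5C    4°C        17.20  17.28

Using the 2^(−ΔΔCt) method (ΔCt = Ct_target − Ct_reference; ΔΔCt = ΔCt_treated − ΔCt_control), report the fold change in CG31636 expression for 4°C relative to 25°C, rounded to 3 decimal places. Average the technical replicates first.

0.042

Mean Ct: CG31636 25°C 32.900; CG31636 4°C 36.805; Act5C 25°C 17.920; Act5C 4°C 17.240
ΔCt(25°C) = 32.900 − 17.920 = 14.980
ΔCt(4°C) = 36.805 − 17.240 = 19.565
ΔΔCt = 19.565 − 14.980 = 4.585
Fold change = 2^(−4.585) = 0.0417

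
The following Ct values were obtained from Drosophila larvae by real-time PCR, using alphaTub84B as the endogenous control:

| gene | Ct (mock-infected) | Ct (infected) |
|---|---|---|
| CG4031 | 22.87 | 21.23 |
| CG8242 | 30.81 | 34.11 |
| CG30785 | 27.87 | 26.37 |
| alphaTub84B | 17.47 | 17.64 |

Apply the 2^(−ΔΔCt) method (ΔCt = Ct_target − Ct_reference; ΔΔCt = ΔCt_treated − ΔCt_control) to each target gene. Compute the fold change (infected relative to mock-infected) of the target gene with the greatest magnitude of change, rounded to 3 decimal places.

0.114

CG4031: ΔΔCt = (21.23−17.64) − (22.87−17.47) = 3.59 − 5.40 = -1.81; fold change = 2^1.81 = 3.506
CG8242: ΔΔCt = (34.11−17.64) − (30.81−17.47) = 16.47 − 13.34 = 3.13; fold change = 2^-3.13 = 0.114
CG30785: ΔΔCt = (26.37−17.64) − (27.87−17.47) = 8.73 − 10.40 = -1.67; fold change = 2^1.67 = 3.182
CG8242 has the largest |ΔΔCt| = 3.13.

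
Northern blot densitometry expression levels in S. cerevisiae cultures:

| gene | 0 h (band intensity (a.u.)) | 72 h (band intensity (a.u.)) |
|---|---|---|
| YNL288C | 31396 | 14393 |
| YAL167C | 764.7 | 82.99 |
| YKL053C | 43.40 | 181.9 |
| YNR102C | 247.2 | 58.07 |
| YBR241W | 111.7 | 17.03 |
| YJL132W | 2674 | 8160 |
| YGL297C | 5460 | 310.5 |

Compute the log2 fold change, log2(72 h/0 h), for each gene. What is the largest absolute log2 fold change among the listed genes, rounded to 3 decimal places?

4.136

log2(14393/31396) = -1.125  (YNL288C)
log2(82.99/764.7) = -3.204  (YAL167C)
log2(181.9/43.40) = 2.067  (YKL053C)
log2(58.07/247.2) = -2.090  (YNR102C)
log2(17.03/111.7) = -2.713  (YBR241W)
log2(8160/2674) = 1.610  (YJL132W)
log2(310.5/5460) = -4.136  (YGL297C)
The largest magnitude belongs to YGL297C.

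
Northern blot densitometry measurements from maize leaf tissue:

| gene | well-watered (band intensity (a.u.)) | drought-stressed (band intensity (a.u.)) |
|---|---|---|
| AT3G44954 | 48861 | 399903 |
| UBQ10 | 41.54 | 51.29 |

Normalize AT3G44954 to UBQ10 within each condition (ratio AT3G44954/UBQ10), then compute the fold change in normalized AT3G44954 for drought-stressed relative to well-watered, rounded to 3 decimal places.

AT3G44954/UBQ10 (well-watered) = 48861 / 41.54 = 1176.2
AT3G44954/UBQ10 (drought-stressed) = 399903 / 51.29 = 7796.9
Fold change = 7796.9 / 1176.2 = 6.6287

6.629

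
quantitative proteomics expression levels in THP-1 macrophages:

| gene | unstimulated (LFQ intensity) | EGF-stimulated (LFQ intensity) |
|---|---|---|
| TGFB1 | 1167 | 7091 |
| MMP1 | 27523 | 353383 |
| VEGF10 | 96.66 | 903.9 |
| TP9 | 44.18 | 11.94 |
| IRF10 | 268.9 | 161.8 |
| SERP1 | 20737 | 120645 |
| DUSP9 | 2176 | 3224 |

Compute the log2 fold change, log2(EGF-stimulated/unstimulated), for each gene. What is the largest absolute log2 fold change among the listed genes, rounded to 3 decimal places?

log2(7091/1167) = 2.603  (TGFB1)
log2(353383/27523) = 3.683  (MMP1)
log2(903.9/96.66) = 3.225  (VEGF10)
log2(11.94/44.18) = -1.888  (TP9)
log2(161.8/268.9) = -0.733  (IRF10)
log2(120645/20737) = 2.540  (SERP1)
log2(3224/2176) = 0.567  (DUSP9)
The largest magnitude belongs to MMP1.

3.683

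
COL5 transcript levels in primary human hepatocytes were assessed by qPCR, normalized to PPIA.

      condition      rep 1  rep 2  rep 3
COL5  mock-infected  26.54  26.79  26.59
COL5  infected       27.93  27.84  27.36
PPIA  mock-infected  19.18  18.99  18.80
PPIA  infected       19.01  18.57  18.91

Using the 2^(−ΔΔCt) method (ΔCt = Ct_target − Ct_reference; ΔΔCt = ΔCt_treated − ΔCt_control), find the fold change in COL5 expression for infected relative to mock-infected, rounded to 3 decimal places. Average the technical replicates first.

0.426

Mean Ct: COL5 mock-infected 26.640; COL5 infected 27.710; PPIA mock-infected 18.990; PPIA infected 18.830
ΔCt(mock-infected) = 26.640 − 18.990 = 7.650
ΔCt(infected) = 27.710 − 18.830 = 8.880
ΔΔCt = 8.880 − 7.650 = 1.230
Fold change = 2^(−1.230) = 0.4263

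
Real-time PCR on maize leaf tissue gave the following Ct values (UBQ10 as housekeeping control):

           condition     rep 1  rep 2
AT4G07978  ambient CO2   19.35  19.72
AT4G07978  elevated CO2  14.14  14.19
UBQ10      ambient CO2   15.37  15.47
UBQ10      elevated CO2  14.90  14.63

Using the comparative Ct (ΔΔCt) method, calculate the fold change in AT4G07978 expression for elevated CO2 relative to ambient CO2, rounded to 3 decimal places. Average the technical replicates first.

Mean Ct: AT4G07978 ambient CO2 19.535; AT4G07978 elevated CO2 14.165; UBQ10 ambient CO2 15.420; UBQ10 elevated CO2 14.765
ΔCt(ambient CO2) = 19.535 − 15.420 = 4.115
ΔCt(elevated CO2) = 14.165 − 14.765 = -0.600
ΔΔCt = -0.600 − 4.115 = -4.715
Fold change = 2^(−(-4.715)) = 2^4.715 = 26.2637

26.264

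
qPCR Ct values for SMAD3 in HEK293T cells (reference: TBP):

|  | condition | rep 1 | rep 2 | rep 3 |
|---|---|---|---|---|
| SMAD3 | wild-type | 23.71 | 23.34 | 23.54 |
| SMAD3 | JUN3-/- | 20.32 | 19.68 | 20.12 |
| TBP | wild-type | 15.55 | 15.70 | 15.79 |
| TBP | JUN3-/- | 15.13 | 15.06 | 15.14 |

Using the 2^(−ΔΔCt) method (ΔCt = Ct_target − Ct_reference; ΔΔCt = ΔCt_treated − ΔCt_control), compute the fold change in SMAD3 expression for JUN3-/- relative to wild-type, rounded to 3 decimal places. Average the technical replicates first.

7.568

Mean Ct: SMAD3 wild-type 23.530; SMAD3 JUN3-/- 20.040; TBP wild-type 15.680; TBP JUN3-/- 15.110
ΔCt(wild-type) = 23.530 − 15.680 = 7.850
ΔCt(JUN3-/-) = 20.040 − 15.110 = 4.930
ΔΔCt = 4.930 − 7.850 = -2.920
Fold change = 2^(−(-2.920)) = 2^2.920 = 7.5685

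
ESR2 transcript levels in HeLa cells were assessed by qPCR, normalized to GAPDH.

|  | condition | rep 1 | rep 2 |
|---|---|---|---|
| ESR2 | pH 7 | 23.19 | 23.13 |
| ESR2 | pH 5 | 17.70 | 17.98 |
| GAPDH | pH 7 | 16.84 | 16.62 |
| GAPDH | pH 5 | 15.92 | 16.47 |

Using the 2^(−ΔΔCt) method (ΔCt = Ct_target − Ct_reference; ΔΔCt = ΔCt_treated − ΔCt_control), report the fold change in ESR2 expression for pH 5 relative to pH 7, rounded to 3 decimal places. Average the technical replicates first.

Mean Ct: ESR2 pH 7 23.160; ESR2 pH 5 17.840; GAPDH pH 7 16.730; GAPDH pH 5 16.195
ΔCt(pH 7) = 23.160 − 16.730 = 6.430
ΔCt(pH 5) = 17.840 − 16.195 = 1.645
ΔΔCt = 1.645 − 6.430 = -4.785
Fold change = 2^(−(-4.785)) = 2^4.785 = 27.5695

27.569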